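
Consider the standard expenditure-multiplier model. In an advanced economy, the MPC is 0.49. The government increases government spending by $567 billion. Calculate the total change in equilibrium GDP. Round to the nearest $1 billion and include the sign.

+$1,112 billion

Expenditure multiplier = 1/(1 − MPC) = 1/(1 − 0.49) = 1/0.51 ≈ 1.961.
ΔY = k × ΔG = (+$567 billion) / 0.51 ≈ +$1,112 billion.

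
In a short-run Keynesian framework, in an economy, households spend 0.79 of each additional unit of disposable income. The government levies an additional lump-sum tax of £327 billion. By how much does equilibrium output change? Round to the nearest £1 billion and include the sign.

−£1,230 billion

A lump-sum tax change of +£327 billion shifts disposable income by −£327 billion; first-round consumption changes by −c × ΔT = −0.79 × (+£327 billion) = −£258.33 billion.
Expenditure multiplier = 1/(1 − MPC) = 1/(1 − 0.79) = 1/0.21 ≈ 4.762.
The tax multiplier is −c × k ≈ −3.762, so ΔY = k × (−c·ΔT) = (−£258.33 billion) / 0.21 ≈ −£1,230 billion.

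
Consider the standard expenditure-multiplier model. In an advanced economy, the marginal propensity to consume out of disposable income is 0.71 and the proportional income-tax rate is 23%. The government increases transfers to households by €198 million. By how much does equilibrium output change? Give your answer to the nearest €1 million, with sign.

+€310 million

The transfer change shifts disposable income by +€198 million, so first-round consumption changes by c·ΔTR = 0.71 × (+€198 million) = +€140.58 million.
Expenditure multiplier = 1/(1 − c(1−t)) = 1/(1 − 0.71×0.77) = 1/0.4533 ≈ 2.206.
The transfer multiplier is c × k ≈ 1.566, so ΔY = k × (c·ΔTR) = (+€140.58 million) / 0.4533 ≈ +€310 million.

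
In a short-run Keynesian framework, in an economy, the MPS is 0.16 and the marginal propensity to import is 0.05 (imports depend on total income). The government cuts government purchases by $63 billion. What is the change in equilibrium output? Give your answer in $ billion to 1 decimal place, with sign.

MPC = 1 − MPS = 1 − 0.16 = 0.84.
Spending multiplier = 1/(1 − c + m) = 1/(1 − 0.84 + 0.05) = 1/0.21 ≈ 4.762.
ΔY = k × ΔG = (−$63 billion) / 0.21 = −$300 billion.

−$300.0 billion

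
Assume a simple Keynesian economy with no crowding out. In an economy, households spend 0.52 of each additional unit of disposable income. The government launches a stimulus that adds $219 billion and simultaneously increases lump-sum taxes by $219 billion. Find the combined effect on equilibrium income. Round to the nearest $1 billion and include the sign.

Expenditure multiplier = 1/(1 − MPC) = 1/(1 − 0.52) = 1/0.48 ≈ 2.083.
ΔG contributes k·ΔG = (+$219 billion) / 0.48 ≈ +$456.3 billion.
ΔT of +$219 billion changes first-round spending by −c·ΔT = −$113.88 billion, contributing k·(−c·ΔT) = (−$113.88 billion) / 0.48 ≈ −$237.3 billion.
With ΔG = ΔT and no other leakages, the balanced-budget multiplier is 1, so ΔY = ΔG = +$219 billion.

+$219 billion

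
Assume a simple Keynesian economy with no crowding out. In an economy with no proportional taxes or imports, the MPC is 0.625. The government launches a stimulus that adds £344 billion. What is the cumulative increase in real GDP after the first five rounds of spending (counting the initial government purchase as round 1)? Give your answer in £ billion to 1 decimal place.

Round 1 adds ΔG = £344 billion; each later round is MPC = 0.625 times the previous.
After 5 rounds: 344 + 215 + 134.375 + 83.984375 + 52.490234375 = ΔG·(1 − c^5)/(1 − c) = 344 × (1 − 0.095367431640625)/0.375 ≈ £829.8 billion.

£829.8 billion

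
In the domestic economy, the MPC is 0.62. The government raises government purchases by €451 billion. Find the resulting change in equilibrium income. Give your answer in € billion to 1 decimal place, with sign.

+€1,186.8 billion

Spending multiplier = 1/(1 − MPC) = 1/(1 − 0.62) = 1/0.38 ≈ 2.632.
ΔY = k × ΔG = (+€451 billion) / 0.38 ≈ +€1,186.8 billion.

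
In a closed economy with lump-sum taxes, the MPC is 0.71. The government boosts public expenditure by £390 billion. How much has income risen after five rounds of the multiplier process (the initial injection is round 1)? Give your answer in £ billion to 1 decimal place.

Round 1 adds ΔG = £390 billion; each later round is MPC = 0.71 times the previous.
After 5 rounds: 390 + 276.9 + 196.599 + 139.58529 + 99.1055559 = ΔG·(1 − c^5)/(1 − c) = 390 × (1 − 0.1804229351)/0.29 ≈ £1,102.2 billion.

£1,102.2 billion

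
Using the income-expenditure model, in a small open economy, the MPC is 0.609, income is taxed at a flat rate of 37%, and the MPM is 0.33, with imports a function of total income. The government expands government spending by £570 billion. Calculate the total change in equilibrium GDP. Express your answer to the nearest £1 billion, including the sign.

Spending multiplier = 1/(1 − c(1−t) + m) = 1/(1 − 0.609×0.63 + 0.33) = 1/0.94633 ≈ 1.057.
ΔY = k × ΔG = (+£570 billion) / 0.94633 ≈ +£602 billion.

+£602 billion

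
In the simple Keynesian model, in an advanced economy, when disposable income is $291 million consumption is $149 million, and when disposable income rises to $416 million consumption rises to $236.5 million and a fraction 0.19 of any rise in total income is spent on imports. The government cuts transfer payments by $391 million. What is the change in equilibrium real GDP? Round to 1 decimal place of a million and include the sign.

MPC = ΔC/ΔYd = (236.5 − 149)/(416 − 291) = 87.5/125 = 0.7.
The transfer change shifts disposable income by −$391 million, so first-round consumption changes by c·ΔTR = 0.7 × (−$391 million) = −$273.7 million.
Expenditure multiplier = 1/(1 − c + m) = 1/(1 − 0.7 + 0.19) = 1/0.49 ≈ 2.041.
The transfer multiplier is c × k ≈ 1.429, so ΔY = k × (c·ΔTR) = (−$273.7 million) / 0.49 ≈ −$558.6 million.

−$558.6 million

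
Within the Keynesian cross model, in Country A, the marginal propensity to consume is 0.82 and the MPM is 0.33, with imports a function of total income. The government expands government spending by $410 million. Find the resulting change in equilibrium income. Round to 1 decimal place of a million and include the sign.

+$803.9 million

Government-spending multiplier = 1/(1 − c + m) = 1/(1 − 0.82 + 0.33) = 1/0.51 ≈ 1.961.
ΔY = k × ΔG = (+$410 million) / 0.51 ≈ +$803.9 million.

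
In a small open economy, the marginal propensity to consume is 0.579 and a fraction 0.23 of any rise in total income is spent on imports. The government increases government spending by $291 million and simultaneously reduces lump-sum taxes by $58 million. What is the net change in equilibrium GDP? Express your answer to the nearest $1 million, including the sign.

+$499 million

Expenditure multiplier = 1/(1 − c + m) = 1/(1 − 0.579 + 0.23) = 1/0.651 ≈ 1.536.
ΔG contributes k·ΔG = (+$291 million) / 0.651 ≈ +$447 million.
ΔT of −$58 million changes first-round spending by −c·ΔT = +$33.582 million, contributing k·(−c·ΔT) = (+$33.582 million) / 0.651 ≈ +$51.6 million.
Net ΔY = k(ΔG − c·ΔT) = (+$324.582 million) / 0.651 ≈ +$499 million.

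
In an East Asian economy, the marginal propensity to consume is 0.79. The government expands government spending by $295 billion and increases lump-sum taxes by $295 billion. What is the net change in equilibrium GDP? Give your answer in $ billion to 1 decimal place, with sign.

+$295.0 billion

Expenditure multiplier = 1/(1 − MPC) = 1/(1 − 0.79) = 1/0.21 ≈ 4.762.
ΔG contributes k·ΔG = (+$295 billion) / 0.21 ≈ +$1,404.8 billion.
ΔT of +$295 billion changes first-round spending by −c·ΔT = −$233.05 billion, contributing k·(−c·ΔT) = (−$233.05 billion) / 0.21 ≈ −$1,109.8 billion.
With ΔG = ΔT and no other leakages, the balanced-budget multiplier is 1, so ΔY = ΔG = +$295 billion.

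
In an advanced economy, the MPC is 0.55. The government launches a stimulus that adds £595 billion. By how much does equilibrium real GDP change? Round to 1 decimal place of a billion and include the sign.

Spending multiplier = 1/(1 − MPC) = 1/(1 − 0.55) = 1/0.45 ≈ 2.222.
ΔY = k × ΔG = (+£595 billion) / 0.45 ≈ +£1,322.2 billion.

+£1,322.2 billion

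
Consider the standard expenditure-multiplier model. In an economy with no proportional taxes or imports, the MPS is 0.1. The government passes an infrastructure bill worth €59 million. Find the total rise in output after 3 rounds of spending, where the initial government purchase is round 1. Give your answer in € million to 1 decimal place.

€159.9 million

MPC = 1 − MPS = 1 − 0.1 = 0.9.
Round 1 adds ΔG = €59 million; each later round is MPC = 0.9 times the previous.
After 3 rounds: 59 + 53.1 + 47.79 = ΔG·(1 − c^3)/(1 − c) = 59 × (1 − 0.729)/0.1 ≈ €159.9 million.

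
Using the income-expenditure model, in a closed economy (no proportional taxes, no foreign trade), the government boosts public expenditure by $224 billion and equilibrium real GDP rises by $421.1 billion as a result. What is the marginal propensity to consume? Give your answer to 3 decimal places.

0.468

Implied spending multiplier k = ΔY/ΔG = 421.1/224 ≈ 1.8799.
Since k = 1/(1 − MPC), MPC = 1 − 1/k = 1 − ΔG/ΔY = 1 − 224/421.1 ≈ 0.468.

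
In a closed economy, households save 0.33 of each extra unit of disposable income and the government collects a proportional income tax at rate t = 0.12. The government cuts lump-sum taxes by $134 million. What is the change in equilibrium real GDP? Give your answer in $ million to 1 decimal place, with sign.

MPC = 1 − MPS = 1 − 0.33 = 0.67.
A lump-sum tax change of −$134 million shifts disposable income by +$134 million; first-round consumption changes by −c × ΔT = −0.67 × (−$134 million) = +$89.78 million.
Expenditure multiplier = 1/(1 − c(1−t)) = 1/(1 − 0.67×0.88) = 1/0.4104 ≈ 2.437.
The tax multiplier is −c × k ≈ −1.633, so ΔY = k × (−c·ΔT) = (+$89.78 million) / 0.4104 ≈ +$218.8 million.

+$218.8 million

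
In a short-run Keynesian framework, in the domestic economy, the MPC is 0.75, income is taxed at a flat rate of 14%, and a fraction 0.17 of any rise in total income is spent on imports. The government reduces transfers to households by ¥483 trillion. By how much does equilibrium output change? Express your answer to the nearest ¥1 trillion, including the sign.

−¥690 trillion

The transfer change shifts disposable income by −¥483 trillion, so first-round consumption changes by c·ΔTR = 0.75 × (−¥483 trillion) = −¥362.25 trillion.
Expenditure multiplier = 1/(1 − c(1−t) + m) = 1/(1 − 0.75×0.86 + 0.17) = 1/0.525 ≈ 1.905.
The transfer multiplier is c × k ≈ 1.429, so ΔY = k × (c·ΔTR) = (−¥362.25 trillion) / 0.525 = −¥690 trillion.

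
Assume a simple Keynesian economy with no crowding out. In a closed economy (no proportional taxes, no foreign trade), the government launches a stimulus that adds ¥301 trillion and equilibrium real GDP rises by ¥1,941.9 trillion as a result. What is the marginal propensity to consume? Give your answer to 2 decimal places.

Implied spending multiplier k = ΔY/ΔG = 1,941.9/301 ≈ 6.4515.
Since k = 1/(1 − MPC), MPC = 1 − 1/k = 1 − ΔG/ΔY = 1 − 301/1,941.9 ≈ 0.84.

0.84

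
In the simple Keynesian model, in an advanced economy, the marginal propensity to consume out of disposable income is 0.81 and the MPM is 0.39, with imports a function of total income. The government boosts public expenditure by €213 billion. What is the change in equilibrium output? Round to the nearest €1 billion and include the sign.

+€367 billion

Government-spending multiplier = 1/(1 − c + m) = 1/(1 − 0.81 + 0.39) = 1/0.58 ≈ 1.724.
ΔY = k × ΔG = (+€213 billion) / 0.58 ≈ +€367 billion.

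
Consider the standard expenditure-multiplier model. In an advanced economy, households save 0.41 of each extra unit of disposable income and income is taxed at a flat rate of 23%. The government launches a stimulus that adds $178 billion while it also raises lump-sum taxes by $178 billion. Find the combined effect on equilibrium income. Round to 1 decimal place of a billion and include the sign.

MPC = 1 − MPS = 1 − 0.41 = 0.59.
Expenditure multiplier = 1/(1 − c(1−t)) = 1/(1 − 0.59×0.77) = 1/0.5457 ≈ 1.833.
ΔG contributes k·ΔG = (+$178 billion) / 0.5457 ≈ +$326.2 billion.
ΔT of +$178 billion changes first-round spending by −c·ΔT = −$105.02 billion, contributing k·(−c·ΔT) = (−$105.02 billion) / 0.5457 ≈ −$192.5 billion.
Net ΔY = k(ΔG − c·ΔT) = (+$72.98 billion) / 0.5457 ≈ +$133.7 billion.

+$133.7 billion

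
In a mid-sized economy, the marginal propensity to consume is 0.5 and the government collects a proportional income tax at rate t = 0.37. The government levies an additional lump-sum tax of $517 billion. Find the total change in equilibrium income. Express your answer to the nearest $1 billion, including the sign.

−$377 billion

A lump-sum tax change of +$517 billion shifts disposable income by −$517 billion; first-round consumption changes by −c × ΔT = −0.5 × (+$517 billion) = −$258.5 billion.
Expenditure multiplier = 1/(1 − c(1−t)) = 1/(1 − 0.5×0.63) = 1/0.685 ≈ 1.46.
The tax multiplier is −c × k ≈ −0.73, so ΔY = k × (−c·ΔT) = (−$258.5 billion) / 0.685 ≈ −$377 billion.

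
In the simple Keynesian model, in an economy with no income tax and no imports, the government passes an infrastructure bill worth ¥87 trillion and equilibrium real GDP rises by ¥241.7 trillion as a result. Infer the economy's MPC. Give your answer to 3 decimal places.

0.640

Implied spending multiplier k = ΔY/ΔG = 241.7/87 ≈ 2.7782.
Since k = 1/(1 − MPC), MPC = 1 − 1/k = 1 − ΔG/ΔY = 1 − 87/241.7 ≈ 0.640.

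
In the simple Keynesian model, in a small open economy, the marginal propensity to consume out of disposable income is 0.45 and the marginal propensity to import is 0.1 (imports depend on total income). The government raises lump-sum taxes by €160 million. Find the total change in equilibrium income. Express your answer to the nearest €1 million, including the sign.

−€111 million

A lump-sum tax change of +€160 million shifts disposable income by −€160 million; first-round consumption changes by −c × ΔT = −0.45 × (+€160 million) = −€72 million.
Expenditure multiplier = 1/(1 − c + m) = 1/(1 − 0.45 + 0.1) = 1/0.65 ≈ 1.538.
The tax multiplier is −c × k ≈ −0.692, so ΔY = k × (−c·ΔT) = (−€72 million) / 0.65 ≈ −€111 million.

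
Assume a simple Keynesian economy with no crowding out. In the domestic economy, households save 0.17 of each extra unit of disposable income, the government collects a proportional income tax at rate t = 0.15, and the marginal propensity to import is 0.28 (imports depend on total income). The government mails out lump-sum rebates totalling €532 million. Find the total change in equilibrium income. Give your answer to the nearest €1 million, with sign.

MPC = 1 − MPS = 1 − 0.17 = 0.83.
A lump-sum tax change of −€532 million shifts disposable income by +€532 million; first-round consumption changes by −c × ΔT = −0.83 × (−€532 million) = +€441.56 million.
Expenditure multiplier = 1/(1 − c(1−t) + m) = 1/(1 − 0.83×0.85 + 0.28) = 1/0.5745 ≈ 1.741.
The tax multiplier is −c × k ≈ −1.445, so ΔY = k × (−c·ΔT) = (+€441.56 million) / 0.5745 ≈ +€769 million.

+€769 million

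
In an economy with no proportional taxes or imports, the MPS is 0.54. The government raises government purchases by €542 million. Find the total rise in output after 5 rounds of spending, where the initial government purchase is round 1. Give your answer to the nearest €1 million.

MPC = 1 − MPS = 1 − 0.54 = 0.46.
Round 1 adds ΔG = €542 million; each later round is MPC = 0.46 times the previous.
After 5 rounds: 542 + 249.32 + 114.6872 + 52.756112 + 24.26781152 = ΔG·(1 − c^5)/(1 − c) = 542 × (1 − 0.0205962976)/0.54 ≈ €983 million.

€983 million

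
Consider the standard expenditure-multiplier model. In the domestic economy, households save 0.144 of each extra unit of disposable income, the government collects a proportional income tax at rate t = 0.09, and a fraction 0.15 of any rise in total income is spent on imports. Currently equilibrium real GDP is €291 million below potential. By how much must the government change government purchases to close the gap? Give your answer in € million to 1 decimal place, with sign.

+€108.0 million

MPC = 1 − MPS = 1 − 0.144 = 0.856.
Spending multiplier = 1/(1 − c(1−t) + m) = 1/(1 − 0.856×0.91 + 0.15) = 1/0.37104 ≈ 2.695.
Need ΔY = +€291 million, so ΔG = ΔY/k = (+€291 million) × 0.37104 ≈ +€108 million.
The government should increase government purchases by €108 million.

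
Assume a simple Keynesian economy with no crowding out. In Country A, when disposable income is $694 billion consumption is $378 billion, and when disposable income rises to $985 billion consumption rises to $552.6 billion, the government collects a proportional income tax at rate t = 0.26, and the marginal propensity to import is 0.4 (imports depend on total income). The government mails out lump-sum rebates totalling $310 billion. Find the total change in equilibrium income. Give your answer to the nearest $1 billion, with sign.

MPC = ΔC/ΔYd = (552.6 − 378)/(985 − 694) = 174.6/291 = 0.6.
A lump-sum tax change of −$310 billion shifts disposable income by +$310 billion; first-round consumption changes by −c × ΔT = −0.6 × (−$310 billion) = +$186 billion.
Expenditure multiplier = 1/(1 − c(1−t) + m) = 1/(1 − 0.6×0.74 + 0.4) = 1/0.956 ≈ 1.046.
The tax multiplier is −c × k ≈ −0.628, so ΔY = k × (−c·ΔT) = (+$186 billion) / 0.956 ≈ +$195 billion.

+$195 billion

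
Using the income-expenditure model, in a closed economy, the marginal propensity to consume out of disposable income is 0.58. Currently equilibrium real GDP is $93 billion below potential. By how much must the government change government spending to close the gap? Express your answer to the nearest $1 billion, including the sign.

Spending multiplier = 1/(1 − MPC) = 1/(1 − 0.58) = 1/0.42 ≈ 2.381.
Need ΔY = +$93 billion, so ΔG = ΔY/k = (+$93 billion) × 0.42 ≈ +$39 billion.
The government should increase government spending by $39 billion.

+$39 billion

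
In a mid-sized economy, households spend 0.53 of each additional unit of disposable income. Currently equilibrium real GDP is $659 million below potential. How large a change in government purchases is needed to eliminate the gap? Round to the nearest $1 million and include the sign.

+$310 million

Spending multiplier = 1/(1 − MPC) = 1/(1 − 0.53) = 1/0.47 ≈ 2.128.
Need ΔY = +$659 million, so ΔG = ΔY/k = (+$659 million) × 0.47 ≈ +$310 million.
The government should increase government purchases by $310 million.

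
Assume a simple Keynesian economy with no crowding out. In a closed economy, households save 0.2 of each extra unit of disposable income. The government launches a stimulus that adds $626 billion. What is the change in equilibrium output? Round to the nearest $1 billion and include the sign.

+$3,130 billion

MPC = 1 − MPS = 1 − 0.2 = 0.8.
Spending multiplier = 1/(1 − MPC) = 1/(1 − 0.8) = 1/0.2 = 5.
ΔY = k × ΔG = (+$626 billion) / 0.2 = +$3,130 billion.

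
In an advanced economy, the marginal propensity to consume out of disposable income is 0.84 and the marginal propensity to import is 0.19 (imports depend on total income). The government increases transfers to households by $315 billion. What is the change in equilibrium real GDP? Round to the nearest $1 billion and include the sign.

+$756 billion

The transfer change shifts disposable income by +$315 billion, so first-round consumption changes by c·ΔTR = 0.84 × (+$315 billion) = +$264.6 billion.
Expenditure multiplier = 1/(1 − c + m) = 1/(1 − 0.84 + 0.19) = 1/0.35 ≈ 2.857.
The transfer multiplier is c × k = 2.4, so ΔY = k × (c·ΔTR) = (+$264.6 billion) / 0.35 = +$756 billion.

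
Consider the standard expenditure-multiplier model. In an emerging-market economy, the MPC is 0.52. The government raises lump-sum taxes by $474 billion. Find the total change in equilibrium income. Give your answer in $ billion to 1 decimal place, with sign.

−$513.5 billion

A lump-sum tax change of +$474 billion shifts disposable income by −$474 billion; first-round consumption changes by −c × ΔT = −0.52 × (+$474 billion) = −$246.48 billion.
Expenditure multiplier = 1/(1 − MPC) = 1/(1 − 0.52) = 1/0.48 ≈ 2.083.
The tax multiplier is −c × k ≈ −1.083, so ΔY = k × (−c·ΔT) = (−$246.48 billion) / 0.48 = −$513.5 billion.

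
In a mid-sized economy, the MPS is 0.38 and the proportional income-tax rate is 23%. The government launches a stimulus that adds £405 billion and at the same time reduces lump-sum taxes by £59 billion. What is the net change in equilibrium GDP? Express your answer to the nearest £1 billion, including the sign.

+£845 billion

MPC = 1 − MPS = 1 − 0.38 = 0.62.
Expenditure multiplier = 1/(1 − c(1−t)) = 1/(1 − 0.62×0.77) = 1/0.5226 ≈ 1.914.
ΔG contributes k·ΔG = (+£405 billion) / 0.5226 ≈ +£775 billion.
ΔT of −£59 billion changes first-round spending by −c·ΔT = +£36.58 billion, contributing k·(−c·ΔT) = (+£36.58 billion) / 0.5226 ≈ +£70 billion.
Net ΔY = k(ΔG − c·ΔT) = (+£441.58 billion) / 0.5226 ≈ +£845 billion.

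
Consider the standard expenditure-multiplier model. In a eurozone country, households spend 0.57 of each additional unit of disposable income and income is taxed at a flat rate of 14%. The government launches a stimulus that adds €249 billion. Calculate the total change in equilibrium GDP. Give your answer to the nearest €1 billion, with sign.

+€488 billion

Expenditure multiplier = 1/(1 − c(1−t)) = 1/(1 − 0.57×0.86) = 1/0.5098 ≈ 1.962.
ΔY = k × ΔG = (+€249 billion) / 0.5098 ≈ +€488 billion.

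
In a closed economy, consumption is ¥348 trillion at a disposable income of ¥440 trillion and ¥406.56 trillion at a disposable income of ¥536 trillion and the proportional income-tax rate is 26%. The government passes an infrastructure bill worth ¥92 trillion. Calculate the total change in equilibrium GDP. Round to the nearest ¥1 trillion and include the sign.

MPC = ΔC/ΔYd = (406.56 − 348)/(536 − 440) = 58.56/96 = 0.61.
Spending multiplier = 1/(1 − c(1−t)) = 1/(1 − 0.61×0.74) = 1/0.5486 ≈ 1.823.
ΔY = k × ΔG = (+¥92 trillion) / 0.5486 ≈ +¥168 trillion.

+¥168 trillion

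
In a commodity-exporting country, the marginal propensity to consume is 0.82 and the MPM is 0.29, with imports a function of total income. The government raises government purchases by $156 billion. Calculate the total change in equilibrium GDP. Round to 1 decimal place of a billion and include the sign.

Expenditure multiplier = 1/(1 − c + m) = 1/(1 − 0.82 + 0.29) = 1/0.47 ≈ 2.128.
ΔY = k × ΔG = (+$156 billion) / 0.47 ≈ +$331.9 billion.

+$331.9 billion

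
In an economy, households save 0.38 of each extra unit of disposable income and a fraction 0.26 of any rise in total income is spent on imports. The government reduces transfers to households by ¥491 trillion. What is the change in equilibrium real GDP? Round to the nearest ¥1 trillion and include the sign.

MPC = 1 − MPS = 1 − 0.38 = 0.62.
The transfer change shifts disposable income by −¥491 trillion, so first-round consumption changes by c·ΔTR = 0.62 × (−¥491 trillion) = −¥304.42 trillion.
Expenditure multiplier = 1/(1 − c + m) = 1/(1 − 0.62 + 0.26) = 1/0.64 ≈ 1.563.
The transfer multiplier is c × k ≈ 0.969, so ΔY = k × (c·ΔTR) = (−¥304.42 trillion) / 0.64 ≈ −¥476 trillion.

−¥476 trillion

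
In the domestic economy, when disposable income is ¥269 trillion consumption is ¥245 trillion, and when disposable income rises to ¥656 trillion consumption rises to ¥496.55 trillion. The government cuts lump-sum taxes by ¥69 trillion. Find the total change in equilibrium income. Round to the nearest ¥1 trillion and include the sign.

MPC = ΔC/ΔYd = (496.55 − 245)/(656 − 269) = 251.55/387 = 0.65.
A lump-sum tax change of −¥69 trillion shifts disposable income by +¥69 trillion; first-round consumption changes by −c × ΔT = −0.65 × (−¥69 trillion) = +¥44.85 trillion.
Expenditure multiplier = 1/(1 − MPC) = 1/(1 − 0.65) = 1/0.35 ≈ 2.857.
The tax multiplier is −c × k ≈ −1.857, so ΔY = k × (−c·ΔT) = (+¥44.85 trillion) / 0.35 ≈ +¥128 trillion.

+¥128 trillion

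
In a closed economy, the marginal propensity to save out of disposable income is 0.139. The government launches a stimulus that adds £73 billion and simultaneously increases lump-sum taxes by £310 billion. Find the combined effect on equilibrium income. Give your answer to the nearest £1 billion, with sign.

MPC = 1 − MPS = 1 − 0.139 = 0.861.
Expenditure multiplier = 1/(1 − MPC) = 1/(1 − 0.861) = 1/0.139 ≈ 7.194.
ΔG contributes k·ΔG = (+£73 billion) / 0.139 ≈ +£525.2 billion.
ΔT of +£310 billion changes first-round spending by −c·ΔT = −£266.91 billion, contributing k·(−c·ΔT) = (−£266.91 billion) / 0.139 ≈ −£1,920.2 billion.
Net ΔY = k(ΔG − c·ΔT) = (−£193.91 billion) / 0.139 ≈ −£1,395 billion.

−£1,395 billion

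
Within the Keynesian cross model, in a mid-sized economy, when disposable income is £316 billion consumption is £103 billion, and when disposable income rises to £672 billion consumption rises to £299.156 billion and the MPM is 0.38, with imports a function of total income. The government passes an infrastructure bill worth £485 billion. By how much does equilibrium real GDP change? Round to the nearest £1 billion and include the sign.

MPC = ΔC/ΔYd = (299.156 − 103)/(672 − 316) = 196.156/356 = 0.551.
Spending multiplier = 1/(1 − c + m) = 1/(1 − 0.551 + 0.38) = 1/0.829 ≈ 1.206.
ΔY = k × ΔG = (+£485 billion) / 0.829 ≈ +£585 billion.

+£585 billion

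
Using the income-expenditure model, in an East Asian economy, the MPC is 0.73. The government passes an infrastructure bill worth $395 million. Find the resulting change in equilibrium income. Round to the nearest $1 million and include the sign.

Government-spending multiplier = 1/(1 − MPC) = 1/(1 − 0.73) = 1/0.27 ≈ 3.704.
ΔY = k × ΔG = (+$395 million) / 0.27 ≈ +$1,463 million.

+$1,463 million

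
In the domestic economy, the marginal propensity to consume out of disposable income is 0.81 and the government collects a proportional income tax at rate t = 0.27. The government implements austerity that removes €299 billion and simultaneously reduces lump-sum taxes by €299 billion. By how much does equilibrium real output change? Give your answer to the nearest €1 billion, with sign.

−€139 billion

Expenditure multiplier = 1/(1 − c(1−t)) = 1/(1 − 0.81×0.73) = 1/0.4087 ≈ 2.447.
ΔG contributes k·ΔG = (−€299 billion) / 0.4087 ≈ −€731.6 billion.
ΔT of −€299 billion changes first-round spending by −c·ΔT = +€242.19 billion, contributing k·(−c·ΔT) = (+€242.19 billion) / 0.4087 ≈ +€592.6 billion.
Net ΔY = k(ΔG − c·ΔT) = (−€56.81 billion) / 0.4087 ≈ −€139 billion.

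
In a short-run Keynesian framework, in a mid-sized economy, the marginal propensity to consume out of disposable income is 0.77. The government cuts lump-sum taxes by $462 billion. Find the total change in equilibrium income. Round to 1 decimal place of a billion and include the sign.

+$1,546.7 billion

A lump-sum tax change of −$462 billion shifts disposable income by +$462 billion; first-round consumption changes by −c × ΔT = −0.77 × (−$462 billion) = +$355.74 billion.
Expenditure multiplier = 1/(1 − MPC) = 1/(1 − 0.77) = 1/0.23 ≈ 4.348.
The tax multiplier is −c × k ≈ −3.348, so ΔY = k × (−c·ΔT) = (+$355.74 billion) / 0.23 ≈ +$1,546.7 billion.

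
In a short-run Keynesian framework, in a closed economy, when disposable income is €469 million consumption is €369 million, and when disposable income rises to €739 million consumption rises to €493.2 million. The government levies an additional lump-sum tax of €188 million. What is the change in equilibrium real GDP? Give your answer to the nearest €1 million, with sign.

MPC = ΔC/ΔYd = (493.2 − 369)/(739 − 469) = 124.2/270 = 0.46.
A lump-sum tax change of +€188 million shifts disposable income by −€188 million; first-round consumption changes by −c × ΔT = −0.46 × (+€188 million) = −€86.48 million.
Expenditure multiplier = 1/(1 − MPC) = 1/(1 − 0.46) = 1/0.54 ≈ 1.852.
The tax multiplier is −c × k ≈ −0.852, so ΔY = k × (−c·ΔT) = (−€86.48 million) / 0.54 ≈ −€160 million.

−€160 million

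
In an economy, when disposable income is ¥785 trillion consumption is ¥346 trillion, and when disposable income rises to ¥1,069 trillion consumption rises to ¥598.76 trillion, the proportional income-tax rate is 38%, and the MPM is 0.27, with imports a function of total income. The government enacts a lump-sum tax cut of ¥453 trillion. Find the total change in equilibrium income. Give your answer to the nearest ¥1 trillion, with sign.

MPC = ΔC/ΔYd = (598.76 − 346)/(1,069 − 785) = 252.76/284 = 0.89.
A lump-sum tax change of −¥453 trillion shifts disposable income by +¥453 trillion; first-round consumption changes by −c × ΔT = −0.89 × (−¥453 trillion) = +¥403.17 trillion.
Expenditure multiplier = 1/(1 − c(1−t) + m) = 1/(1 − 0.89×0.62 + 0.27) = 1/0.7182 ≈ 1.392.
The tax multiplier is −c × k ≈ −1.239, so ΔY = k × (−c·ΔT) = (+¥403.17 trillion) / 0.7182 ≈ +¥561 trillion.

+¥561 trillion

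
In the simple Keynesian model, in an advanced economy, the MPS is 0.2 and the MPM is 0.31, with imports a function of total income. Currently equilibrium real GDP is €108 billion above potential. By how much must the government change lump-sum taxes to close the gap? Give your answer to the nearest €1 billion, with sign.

MPC = 1 − MPS = 1 − 0.2 = 0.8.
Spending multiplier = 1/(1 − c + m) = 1/(1 − 0.8 + 0.31) = 1/0.51 ≈ 1.961.
Tax multiplier = −c·k = −0.8/0.51 ≈ −1.569. Need ΔY = −€108 billion, so ΔT = ΔY/(−c·k) = −(−€108 billion) × 0.51 / 0.8 ≈ +€69 billion.
The government should raise lump-sum taxes by €69 billion.

+€69 billion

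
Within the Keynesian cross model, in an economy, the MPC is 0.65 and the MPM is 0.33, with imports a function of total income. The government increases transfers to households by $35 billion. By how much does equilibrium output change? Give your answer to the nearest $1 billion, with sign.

+$33 billion

The transfer change shifts disposable income by +$35 billion, so first-round consumption changes by c·ΔTR = 0.65 × (+$35 billion) = +$22.75 billion.
Expenditure multiplier = 1/(1 − c + m) = 1/(1 − 0.65 + 0.33) = 1/0.68 ≈ 1.471.
The transfer multiplier is c × k ≈ 0.956, so ΔY = k × (c·ΔTR) = (+$22.75 billion) / 0.68 ≈ +$33 billion.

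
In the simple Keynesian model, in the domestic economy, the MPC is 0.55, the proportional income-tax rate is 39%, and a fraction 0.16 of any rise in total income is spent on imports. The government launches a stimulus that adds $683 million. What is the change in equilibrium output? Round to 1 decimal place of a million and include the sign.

+$828.4 million

Spending multiplier = 1/(1 − c(1−t) + m) = 1/(1 − 0.55×0.61 + 0.16) = 1/0.8245 ≈ 1.213.
ΔY = k × ΔG = (+$683 million) / 0.8245 ≈ +$828.4 million.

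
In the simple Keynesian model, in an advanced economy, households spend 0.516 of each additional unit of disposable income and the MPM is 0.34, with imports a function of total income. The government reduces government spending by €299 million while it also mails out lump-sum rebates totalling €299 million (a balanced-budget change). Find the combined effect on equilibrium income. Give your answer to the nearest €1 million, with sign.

Expenditure multiplier = 1/(1 − c + m) = 1/(1 − 0.516 + 0.34) = 1/0.824 ≈ 1.214.
ΔG contributes k·ΔG = (−€299 million) / 0.824 ≈ −€362.9 million.
ΔT of −€299 million changes first-round spending by −c·ΔT = +€154.284 million, contributing k·(−c·ΔT) = (+€154.284 million) / 0.824 ≈ +€187.2 million.
Net ΔY = k(ΔG − c·ΔT) = (−€144.716 million) / 0.824 ≈ −€176 million.

−€176 million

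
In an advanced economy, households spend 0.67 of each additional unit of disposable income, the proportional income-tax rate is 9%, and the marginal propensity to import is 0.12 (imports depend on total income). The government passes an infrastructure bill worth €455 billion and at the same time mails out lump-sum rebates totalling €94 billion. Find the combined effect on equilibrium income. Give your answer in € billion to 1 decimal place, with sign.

Expenditure multiplier = 1/(1 − c(1−t) + m) = 1/(1 − 0.67×0.91 + 0.12) = 1/0.5103 ≈ 1.96.
ΔG contributes k·ΔG = (+€455 billion) / 0.5103 ≈ +€891.6 billion.
ΔT of −€94 billion changes first-round spending by −c·ΔT = +€62.98 billion, contributing k·(−c·ΔT) = (+€62.98 billion) / 0.5103 ≈ +€123.4 billion.
Net ΔY = k(ΔG − c·ΔT) = (+€517.98 billion) / 0.5103 ≈ +€1,015 billion.

+€1,015.0 billion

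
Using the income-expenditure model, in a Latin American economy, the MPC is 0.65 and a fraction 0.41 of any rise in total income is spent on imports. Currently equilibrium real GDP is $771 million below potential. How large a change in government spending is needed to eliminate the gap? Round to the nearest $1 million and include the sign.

Spending multiplier = 1/(1 − c + m) = 1/(1 − 0.65 + 0.41) = 1/0.76 ≈ 1.316.
Need ΔY = +$771 million, so ΔG = ΔY/k = (+$771 million) × 0.76 ≈ +$586 million.
The government should increase government spending by $586 million.

+$586 million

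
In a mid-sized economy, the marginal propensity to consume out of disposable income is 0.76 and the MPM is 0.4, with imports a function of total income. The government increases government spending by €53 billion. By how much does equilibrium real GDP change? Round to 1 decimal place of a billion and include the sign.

Expenditure multiplier = 1/(1 − c + m) = 1/(1 − 0.76 + 0.4) = 1/0.64 ≈ 1.563.
ΔY = k × ΔG = (+€53 billion) / 0.64 ≈ +€82.8 billion.

+€82.8 billion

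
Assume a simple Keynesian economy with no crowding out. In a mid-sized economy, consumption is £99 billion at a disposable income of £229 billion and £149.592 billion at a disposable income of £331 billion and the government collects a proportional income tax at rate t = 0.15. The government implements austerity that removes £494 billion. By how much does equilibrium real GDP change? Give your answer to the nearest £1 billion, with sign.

−£854 billion

MPC = ΔC/ΔYd = (149.592 − 99)/(331 − 229) = 50.592/102 = 0.496.
Expenditure multiplier = 1/(1 − c(1−t)) = 1/(1 − 0.496×0.85) = 1/0.5784 ≈ 1.729.
ΔY = k × ΔG = (−£494 billion) / 0.5784 ≈ −£854 billion.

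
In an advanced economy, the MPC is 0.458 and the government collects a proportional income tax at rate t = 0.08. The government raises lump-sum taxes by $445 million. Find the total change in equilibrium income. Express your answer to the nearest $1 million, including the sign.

−$352 million

A lump-sum tax change of +$445 million shifts disposable income by −$445 million; first-round consumption changes by −c × ΔT = −0.458 × (+$445 million) = −$203.81 million.
Expenditure multiplier = 1/(1 − c(1−t)) = 1/(1 − 0.458×0.92) = 1/0.57864 ≈ 1.728.
The tax multiplier is −c × k ≈ −0.792, so ΔY = k × (−c·ΔT) = (−$203.81 million) / 0.57864 ≈ −$352 million.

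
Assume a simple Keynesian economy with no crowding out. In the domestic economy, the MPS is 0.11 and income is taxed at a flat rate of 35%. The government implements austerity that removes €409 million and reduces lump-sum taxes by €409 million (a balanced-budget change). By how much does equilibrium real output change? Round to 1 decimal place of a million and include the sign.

MPC = 1 − MPS = 1 − 0.11 = 0.89.
Expenditure multiplier = 1/(1 − c(1−t)) = 1/(1 − 0.89×0.65) = 1/0.4215 ≈ 2.372.
ΔG contributes k·ΔG = (−€409 million) / 0.4215 ≈ −€970.3 million.
ΔT of −€409 million changes first-round spending by −c·ΔT = +€364.01 million, contributing k·(−c·ΔT) = (+€364.01 million) / 0.4215 ≈ +€863.6 million.
Net ΔY = k(ΔG − c·ΔT) = (−€44.99 million) / 0.4215 ≈ −€106.7 million.

−€106.7 million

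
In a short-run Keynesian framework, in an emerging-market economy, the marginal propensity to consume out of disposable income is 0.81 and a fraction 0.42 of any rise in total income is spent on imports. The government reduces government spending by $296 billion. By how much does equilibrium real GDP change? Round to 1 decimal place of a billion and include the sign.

Spending multiplier = 1/(1 − c + m) = 1/(1 − 0.81 + 0.42) = 1/0.61 ≈ 1.639.
ΔY = k × ΔG = (−$296 billion) / 0.61 ≈ −$485.2 billion.

−$485.2 billion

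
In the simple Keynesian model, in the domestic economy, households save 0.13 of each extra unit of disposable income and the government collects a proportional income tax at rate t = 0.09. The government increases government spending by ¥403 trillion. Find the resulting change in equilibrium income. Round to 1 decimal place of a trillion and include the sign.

+¥1,934.7 trillion

MPC = 1 − MPS = 1 − 0.13 = 0.87.
Government-spending multiplier = 1/(1 − c(1−t)) = 1/(1 − 0.87×0.91) = 1/0.2083 ≈ 4.801.
ΔY = k × ΔG = (+¥403 trillion) / 0.2083 ≈ +¥1,934.7 trillion.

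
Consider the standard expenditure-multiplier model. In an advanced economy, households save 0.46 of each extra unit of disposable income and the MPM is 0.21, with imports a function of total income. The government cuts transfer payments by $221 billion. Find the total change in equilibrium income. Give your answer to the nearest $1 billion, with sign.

MPC = 1 − MPS = 1 − 0.46 = 0.54.
The transfer change shifts disposable income by −$221 billion, so first-round consumption changes by c·ΔTR = 0.54 × (−$221 billion) = −$119.34 billion.
Expenditure multiplier = 1/(1 − c + m) = 1/(1 − 0.54 + 0.21) = 1/0.67 ≈ 1.493.
The transfer multiplier is c × k ≈ 0.806, so ΔY = k × (c·ΔTR) = (−$119.34 billion) / 0.67 ≈ −$178 billion.

−$178 billion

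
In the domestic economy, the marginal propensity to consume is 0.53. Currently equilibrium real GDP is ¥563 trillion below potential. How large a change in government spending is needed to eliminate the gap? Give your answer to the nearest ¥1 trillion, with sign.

+¥265 trillion

Spending multiplier = 1/(1 − MPC) = 1/(1 − 0.53) = 1/0.47 ≈ 2.128.
Need ΔY = +¥563 trillion, so ΔG = ΔY/k = (+¥563 trillion) × 0.47 ≈ +¥265 trillion.
The government should increase government spending by ¥265 trillion.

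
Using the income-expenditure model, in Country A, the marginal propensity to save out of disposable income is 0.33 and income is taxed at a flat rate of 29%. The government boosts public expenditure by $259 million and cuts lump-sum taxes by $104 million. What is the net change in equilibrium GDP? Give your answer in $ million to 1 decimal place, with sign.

+$626.9 million

MPC = 1 − MPS = 1 − 0.33 = 0.67.
Expenditure multiplier = 1/(1 − c(1−t)) = 1/(1 − 0.67×0.71) = 1/0.5243 ≈ 1.907.
ΔG contributes k·ΔG = (+$259 million) / 0.5243 ≈ +$494 million.
ΔT of −$104 million changes first-round spending by −c·ΔT = +$69.68 million, contributing k·(−c·ΔT) = (+$69.68 million) / 0.5243 ≈ +$132.9 million.
Net ΔY = k(ΔG − c·ΔT) = (+$328.68 million) / 0.5243 ≈ +$626.9 million.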